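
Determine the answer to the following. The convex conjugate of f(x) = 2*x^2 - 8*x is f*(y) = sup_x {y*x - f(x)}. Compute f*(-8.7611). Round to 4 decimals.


f*(y) = sup_x {y*x - a*x^2 - b*x} = sup_x {(y-b)*x - a*x^2}
FOC: (y - b) - 2a*x = 0 => x* = (y - b)/(2a)
x* = (-8.7611 + 8)/(2*2) = -0.1903
f*(-8.7611) = (y-b)^2/(4a) = (-8.7611 + 8)^2/(4*2)
= 0.5793/8 = 0.0724


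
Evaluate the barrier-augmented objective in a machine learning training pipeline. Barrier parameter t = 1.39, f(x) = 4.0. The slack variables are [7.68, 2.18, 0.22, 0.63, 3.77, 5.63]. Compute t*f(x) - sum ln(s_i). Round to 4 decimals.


Step 1: Compute log-barrier.
ln values: [2.0386, 0.7793, -1.5141, -0.462, 1.3271, 1.7281]
phi = -(2.0386 + 0.7793 - 1.5141 - 0.462 + 1.3271 + 1.7281) = -3.897
Step 2: Compute augmented objective.
t*f(x) = 1.39*4.0 = 5.56
Total = 5.56 - 3.897 = 1.663


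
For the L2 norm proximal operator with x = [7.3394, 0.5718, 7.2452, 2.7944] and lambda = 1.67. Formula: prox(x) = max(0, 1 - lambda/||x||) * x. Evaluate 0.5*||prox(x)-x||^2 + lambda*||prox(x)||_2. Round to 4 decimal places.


Step 1: Compute ||x||.
||x|| = 10.7002
Step 2: Compute scaling factor.
scale = max(0, 1 - 1.67/10.7002) = 0.8439
Step 3: prox(x) = [6.1939, 0.4826, 6.1144, 2.3583]
||prox(x)|| = 9.0302
Step 4: Proximal objective.
0.5*||prox-x||^2 = 1.3945
lambda*||prox|| = 15.0804
Total = 16.475


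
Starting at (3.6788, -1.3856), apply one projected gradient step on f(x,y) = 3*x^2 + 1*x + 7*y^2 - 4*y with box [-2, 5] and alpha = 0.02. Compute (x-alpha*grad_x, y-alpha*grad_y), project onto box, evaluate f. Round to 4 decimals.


Step 1: Compute gradient at (3.6788, -1.3856).
grad_x = 2*3*3.6788 + 1 = 23.0728
grad_y = 2*7*-1.3856 - 4 = -23.3984
Step 2: Gradient step.
x_raw = 3.6788 - 0.02*23.0728 = 3.2173
y_raw = -1.3856 - 0.02*-23.3984 = -0.9176
Step 3: Project onto [-2, 5].
x_proj = clip(3.2173) = 3.2173
y_proj = clip(-0.9176) = -0.9176
Step 4: Evaluate f.
f(3.2173, -0.9176) = 43.8361


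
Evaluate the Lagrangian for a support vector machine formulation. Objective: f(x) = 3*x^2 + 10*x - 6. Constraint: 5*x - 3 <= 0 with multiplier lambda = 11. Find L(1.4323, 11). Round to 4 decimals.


Step 1: Evaluate f(x).
f(1.4323) = 3*1.4323^2 + 10*1.4323 - 6 = 14.4774
Step 2: Evaluate g(x).
g(1.4323) = 5*1.4323 - 3 = 4.1615
Step 3: Compute Lagrangian.
L = 14.4774 + 11*4.1615 = 60.2539


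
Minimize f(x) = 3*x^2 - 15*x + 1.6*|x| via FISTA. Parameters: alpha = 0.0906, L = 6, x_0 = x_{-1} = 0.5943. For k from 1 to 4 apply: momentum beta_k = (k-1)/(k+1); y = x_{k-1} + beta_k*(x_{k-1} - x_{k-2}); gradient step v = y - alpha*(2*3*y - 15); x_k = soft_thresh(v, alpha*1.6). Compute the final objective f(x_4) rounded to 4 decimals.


FISTA on f(x) = 3*x^2 - 15*x + 1.6*|x|
L = 6, alpha = 0.0906
Iteration 1: beta = 0.0, y = 0.5943 + 0.0*(0.5943 - 0.5943) = 0.5943
  grad(y) = -11.4342, v = y - alpha*grad = 1.6302
  prox(v) = soft_thresh(1.6302, 0.145) = 1.4853
Iteration 2: beta = 0.3333, y = 1.4853 + 0.3333*(1.4853 - 0.5943) = 1.7823
  grad(y) = -4.3064, v = y - alpha*grad = 2.1724
  prox(v) = soft_thresh(2.1724, 0.145) = 2.0275
Iteration 3: beta = 0.5, y = 2.0275 + 0.5*(2.0275 - 1.4853) = 2.2986
  grad(y) = -1.2086, v = y - alpha*grad = 2.4081
  prox(v) = soft_thresh(2.4081, 0.145) = 2.2631
Iteration 4: beta = 0.6, y = 2.2631 + 0.6*(2.2631 - 2.0275) = 2.4045
  grad(y) = -0.5731, v = y - alpha*grad = 2.4564
  prox(v) = soft_thresh(2.4564, 0.145) = 2.3114
f(x_4) = 3*2.3114^2 - 15*2.3114 + 1.6*|2.3114| = -14.945


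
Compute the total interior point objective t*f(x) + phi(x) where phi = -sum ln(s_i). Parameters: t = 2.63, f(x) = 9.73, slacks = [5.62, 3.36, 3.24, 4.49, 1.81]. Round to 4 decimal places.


Step 1: Compute log-barrier.
ln values: [1.7263, 1.2119, 1.1756, 1.5019, 0.5933]
phi = -(1.7263 + 1.2119 + 1.1756 + 1.5019 + 0.5933) = -6.209
Step 2: Compute augmented objective.
t*f(x) = 2.63*9.73 = 25.5899
Total = 25.5899 - 6.209 = 19.3809


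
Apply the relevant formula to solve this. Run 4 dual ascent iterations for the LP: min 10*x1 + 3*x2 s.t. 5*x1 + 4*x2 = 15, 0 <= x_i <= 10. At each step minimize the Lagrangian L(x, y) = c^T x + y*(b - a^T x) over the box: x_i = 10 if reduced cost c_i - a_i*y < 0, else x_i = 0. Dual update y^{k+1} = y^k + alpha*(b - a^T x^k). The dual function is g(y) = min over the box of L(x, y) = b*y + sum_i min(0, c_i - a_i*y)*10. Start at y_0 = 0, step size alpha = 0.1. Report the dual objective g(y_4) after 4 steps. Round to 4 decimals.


Dual ascent for LP: min 10*x1 + 3*x2, 5*x1 + 4*x2 = 15, 0 <= x_i <= 10
Step 1: y^k = 0.0, reduced costs: (10.0, 3.0)
  x^k = (0.0, 0.0), subgradient = b - a^T x = 15.0
  y^{k+1} = 0.0 + 0.1*15.0 = 1.5
Step 2: y^k = 1.5, reduced costs: (2.5, -3.0)
  x^k = (0.0, 10.0), subgradient = b - a^T x = -25.0
  y^{k+1} = 1.5 + 0.1*-25.0 = -1.0
Step 3: y^k = -1.0, reduced costs: (15.0, 7.0)
  x^k = (0.0, 0.0), subgradient = b - a^T x = 15.0
  y^{k+1} = -1.0 + 0.1*15.0 = 0.5
Step 4: y^k = 0.5, reduced costs: (7.5, 1.0)
  x^k = (0.0, 0.0), subgradient = b - a^T x = 15.0
  y^{k+1} = 0.5 + 0.1*15.0 = 2.0
Dual objective at y_4 = 2.0: reduced costs (0.0, -5.0), box minimizer x = (0.0, 10.0)
g(y_4) = b*y + (c1 - a1*y)*x1 + (c2 - a2*y)*x2 = 15*2.0 + 0.0*0.0 + (-5.0)*10.0 = 30.0 + 0.0 - 50.0 = -20.0


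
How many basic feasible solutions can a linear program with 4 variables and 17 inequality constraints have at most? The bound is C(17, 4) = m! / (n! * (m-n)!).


Each vertex corresponds to some choice of n active constraints out of m, so the number of vertices is at most C(m, n) = m! / (n!(m-n)!).
m = 17, n = 4
Numerator: 17 * 16 * 15 * 14
Denominator: 4! = 24
C(17, 4) = 2380


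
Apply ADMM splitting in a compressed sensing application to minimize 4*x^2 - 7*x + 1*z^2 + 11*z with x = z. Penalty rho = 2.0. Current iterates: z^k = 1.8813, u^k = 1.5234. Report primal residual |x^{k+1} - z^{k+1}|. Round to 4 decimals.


ADMM iteration with rho = 2.0, z^k = 1.8813, u^k = 1.5234
Step 1: x-update.
Minimize 4*x^2 - 7*x + (2.0/2)*(x - 1.8813 + 1.5234)^2
FOC: (2*4 + 2.0)*x = 7 + 2.0*(1.8813 - 1.5234)
x^{k+1} = 0.7716
Step 2: z-update.
Minimize 1*z^2 + 11*z + (2.0/2)*(0.7716 - z + 1.5234)^2
FOC: (2*1 + 2.0)*z = -11 + 2.0*(0.7716 + 1.5234)
z^{k+1} = -1.6025
Step 3: u-update.
u^{k+1} = 1.5234 + 0.7716 + 1.6025 = 3.8975
Step 4: Primal residual = |0.7716 + 1.6025| = 2.3741


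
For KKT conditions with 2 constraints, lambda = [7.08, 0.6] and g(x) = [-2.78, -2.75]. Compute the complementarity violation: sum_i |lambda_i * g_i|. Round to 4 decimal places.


KKT complementary slackness check:
lambda_1 * g_1 = 7.08 * -2.78 = -19.6824
lambda_2 * g_2 = 0.6 * -2.75 = -1.65
Total violation = 19.6824 + 1.65 = 21.3324


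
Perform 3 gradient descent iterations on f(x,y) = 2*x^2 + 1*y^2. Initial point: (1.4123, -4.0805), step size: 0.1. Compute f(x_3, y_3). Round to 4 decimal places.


Gradient descent on f(x,y) = 2*x^2 + 1*y^2.
Starting point: (1.4123, -4.0805), alpha = 0.1
Step 1: grad_x = 2*2*1.4123 = 5.6492, grad_y = 2*1*-4.0805 = -8.161
  x_1 = 1.4123 - 0.1*5.6492 = 0.8474
  y_1 = -4.0805 - 0.1*-8.161 = -3.2644
Step 2: grad_x = 2*2*0.8474 = 3.3895, grad_y = 2*1*-3.2644 = -6.5288
  x_2 = 0.8474 - 0.1*3.3895 = 0.5084
  y_2 = -3.2644 - 0.1*-6.5288 = -2.6115
Step 3: grad_x = 2*2*0.5084 = 2.0337, grad_y = 2*1*-2.6115 = -5.223
  x_3 = 0.5084 - 0.1*2.0337 = 0.3051
  y_3 = -2.6115 - 0.1*-5.223 = -2.0892
f(0.3051, -2.0892) = 2*0.3051^2 + 1*(-2.0892)^2 = 4.5509


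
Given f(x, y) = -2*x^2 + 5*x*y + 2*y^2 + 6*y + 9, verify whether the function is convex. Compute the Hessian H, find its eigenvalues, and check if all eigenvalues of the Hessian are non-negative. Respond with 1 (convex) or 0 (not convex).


The Hessian of f(x,y) = -2*x^2 + 5*x*y + 2*y^2 + 6*y + 9 is:
H = [[-4, 5], [5, 4]]
Trace = -4 + 4 = 0
Determinant = -4*4 - (5)^2 = -41
Discriminant = (0)^2 - 4*-41 = 164.0
Eigenvalues: lambda_1 = -6.4031, lambda_2 = 6.4031
The function is not convex.

0


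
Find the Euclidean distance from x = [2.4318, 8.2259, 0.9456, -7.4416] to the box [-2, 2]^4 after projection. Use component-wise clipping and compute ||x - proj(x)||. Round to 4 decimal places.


Project each component onto [-2, 2].
clip(2.4318) = 2.0, clip(8.2259) = 2.0, clip(0.9456) = 0.9456, clip(-7.4416) = -2.0
Projection = [2.0, 2.0, 0.9456, -2.0]
Squared diffs: [0.1865, 38.7618, 0.0, 29.611]
Distance = sqrt(68.5593) = 8.2801


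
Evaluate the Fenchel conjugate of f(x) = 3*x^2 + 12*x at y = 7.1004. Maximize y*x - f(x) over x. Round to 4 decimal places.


f*(y) = sup_x {y*x - a*x^2 - b*x} = sup_x {(y-b)*x - a*x^2}
FOC: (y - b) - 2a*x = 0 => x* = (y - b)/(2a)
x* = (7.1004 - 12)/(2*3) = -0.8166
f*(7.1004) = (y-b)^2/(4a) = (7.1004 - 12)^2/(4*3)
= 24.0061/12 = 2.0005


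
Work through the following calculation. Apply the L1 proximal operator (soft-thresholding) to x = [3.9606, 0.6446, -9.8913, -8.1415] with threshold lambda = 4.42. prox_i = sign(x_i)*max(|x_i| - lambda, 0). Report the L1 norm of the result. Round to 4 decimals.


Soft-thresholding with lambda = 4.42:
prox(3.9606) = sign(3.9606)*max(|3.9606| - 4.42, 0) = 0.0
prox(0.6446) = sign(0.6446)*max(|0.6446| - 4.42, 0) = 0.0
prox(-9.8913) = sign(-9.8913)*max(|-9.8913| - 4.42, 0) = -5.4713
prox(-8.1415) = sign(-8.1415)*max(|-8.1415| - 4.42, 0) = -3.7215
prox(x) = [0.0, 0.0, -5.4713, -3.7215]
||prox(x)||_1 = 0.0 + 0.0 + 5.4713 + 3.7215 = 9.1928


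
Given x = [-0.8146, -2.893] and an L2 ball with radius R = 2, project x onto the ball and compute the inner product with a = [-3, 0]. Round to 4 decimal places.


Step 1: Compute ||x|| (intermediates to 6 decimals).
||x|| = sqrt((-0.8146)^2 + (-2.893)^2) = 3.005499
Step 2: Project.
Since ||x|| > R, scale = R/||x|| = 2/3.005499 = 0.665447, proj(x) = scale * x
proj(x) = [-0.542073, -1.925138]
Step 3: Dot product.
a^T * proj(x) = -3*(-0.542073) + 0*(-1.925138) = 1.6262


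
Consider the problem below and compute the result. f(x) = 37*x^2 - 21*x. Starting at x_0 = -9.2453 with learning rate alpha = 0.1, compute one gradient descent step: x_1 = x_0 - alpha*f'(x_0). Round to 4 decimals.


We compute the gradient at x_0 and apply the update.
f'(x) = 74*x - 21
f'(-9.2453) = 74*-9.2453 - 21 = -705.1522
x_1 = -9.2453 - 0.1*-705.1522 = 61.2699


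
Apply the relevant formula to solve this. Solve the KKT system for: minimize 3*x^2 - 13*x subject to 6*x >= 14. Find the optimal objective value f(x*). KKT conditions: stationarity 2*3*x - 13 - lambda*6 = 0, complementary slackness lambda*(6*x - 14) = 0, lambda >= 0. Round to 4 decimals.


Step 1: Try lambda = 0 (constraint inactive).
x_unc = 13/(2*3) = 2.1667
Check: 6*2.1667 = 13.0002 < 14 -- violated!
Step 2: Constraint must be active: 6*x = 14
x* = 14/6 = 7/3 = 2.3333 (rounded; the exact value 7/3 is used below)
lambda = (2*3*(7/3) - 13)/6 = 0.1667
Step 3: Compute optimal value.
f(x*) = 3*(7/3)^2 - 13*(7/3) = -14.0


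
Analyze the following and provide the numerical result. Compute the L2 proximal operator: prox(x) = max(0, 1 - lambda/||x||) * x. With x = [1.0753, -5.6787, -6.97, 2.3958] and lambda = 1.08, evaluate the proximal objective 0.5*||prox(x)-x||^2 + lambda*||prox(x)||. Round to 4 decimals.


Step 1: Compute ||x||.
||x|| = 9.3661
Step 2: Compute scaling factor.
scale = max(0, 1 - 1.08/9.3661) = 0.8847
Step 3: prox(x) = [0.9513, -5.0239, -6.1663, 2.1195]
||prox(x)|| = 8.2861
Step 4: Proximal objective.
0.5*||prox-x||^2 = 0.5832
lambda*||prox|| = 8.949
Total = 9.5322


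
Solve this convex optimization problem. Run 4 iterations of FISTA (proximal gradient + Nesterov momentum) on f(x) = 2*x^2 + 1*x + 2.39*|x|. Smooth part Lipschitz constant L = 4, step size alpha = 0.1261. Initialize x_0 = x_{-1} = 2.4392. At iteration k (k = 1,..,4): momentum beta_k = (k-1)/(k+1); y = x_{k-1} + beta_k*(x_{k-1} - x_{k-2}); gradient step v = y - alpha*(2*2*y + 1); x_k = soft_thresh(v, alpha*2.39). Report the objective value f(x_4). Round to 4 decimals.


FISTA on f(x) = 2*x^2 + 1*x + 2.39*|x|
L = 4, alpha = 0.1261
Iteration 1: beta = 0.0, y = 2.4392 + 0.0*(2.4392 - 2.4392) = 2.4392
  grad(y) = 10.7568, v = y - alpha*grad = 1.0828
  prox(v) = soft_thresh(1.0828, 0.3014) = 0.7814
Iteration 2: beta = 0.3333, y = 0.7814 + 0.3333*(0.7814 - 2.4392) = 0.2288
  grad(y) = 1.9151, v = y - alpha*grad = -0.0127
  prox(v) = soft_thresh(-0.0127, 0.3014) = 0.0
Iteration 3: beta = 0.5, y = 0.0 + 0.5*(0.0 - 0.7814) = -0.3907
  grad(y) = -0.5628, v = y - alpha*grad = -0.3197
  prox(v) = soft_thresh(-0.3197, 0.3014) = -0.0183
Iteration 4: beta = 0.6, y = -0.0183 + 0.6*(-0.0183 - 0.0) = -0.0294
  grad(y) = 0.8826, v = y - alpha*grad = -0.1407
  prox(v) = soft_thresh(-0.1407, 0.3014) = 0.0
f(x_4) = 2*0.0^2 + 1*0.0 + 2.39*|0.0| = 0.0


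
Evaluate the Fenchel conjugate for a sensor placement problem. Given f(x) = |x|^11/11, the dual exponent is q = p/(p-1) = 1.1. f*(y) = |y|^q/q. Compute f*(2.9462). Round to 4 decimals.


The conjugate exponent q satisfies 1/p + 1/q = 1.
p = 11, so q = 11/(11 - 1) = 1.1
|y|^q = 2.9462^1.1 = 3.2824
f*(2.9462) = 3.2824 / 1.1 = 2.984


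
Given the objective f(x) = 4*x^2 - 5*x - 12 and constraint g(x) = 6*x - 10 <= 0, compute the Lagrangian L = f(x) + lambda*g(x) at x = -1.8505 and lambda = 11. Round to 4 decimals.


Step 1: Evaluate f(x).
f(-1.8505) = 4*(-1.8505)^2 - 5*(-1.8505) - 12 = 10.9499
Step 2: Evaluate g(x).
g(-1.8505) = 6*-1.8505 - 10 = -21.103
Step 3: Compute Lagrangian.
L = 10.9499 + 11*-21.103 = -221.1831


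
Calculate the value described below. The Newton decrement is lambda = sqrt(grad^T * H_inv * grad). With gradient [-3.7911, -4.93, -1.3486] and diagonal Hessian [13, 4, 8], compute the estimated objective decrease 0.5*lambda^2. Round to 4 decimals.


Step 1: H is diagonal, so H^(-1) * g = [-0.2916, -1.2325, -0.1686].
Step 2: g^T H^(-1) g = sum_i g_i^2 / H_ii
  = (-3.7911)^2/13 + (-4.93)^2/4 + (-1.3486)^2/8
  = 1.1056 + 6.0762 + 0.2273 = 7.4091
Step 3: Objective decrease = 0.5 * g^T H^(-1) g = 3.7046


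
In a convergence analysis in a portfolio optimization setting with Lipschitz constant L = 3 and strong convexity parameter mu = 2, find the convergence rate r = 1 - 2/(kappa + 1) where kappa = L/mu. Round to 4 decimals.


Step 1: Compute the condition number.
kappa = L/mu = 3/2 = 1.5
Step 2: Compute the convergence rate.
r = 1 - 2/(kappa + 1) = 1 - 2*mu/(L + mu) = (L - mu)/(L + mu) = 1/5 = 0.2


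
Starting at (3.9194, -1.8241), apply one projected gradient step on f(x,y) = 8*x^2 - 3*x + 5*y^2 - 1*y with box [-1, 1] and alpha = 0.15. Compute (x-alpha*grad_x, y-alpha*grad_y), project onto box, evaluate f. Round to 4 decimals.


Step 1: Compute gradient at (3.9194, -1.8241).
grad_x = 2*8*3.9194 - 3 = 59.7104
grad_y = 2*5*-1.8241 - 1 = -19.241
Step 2: Gradient step.
x_raw = 3.9194 - 0.15*59.7104 = -5.0372
y_raw = -1.8241 - 0.15*-19.241 = 1.0621
Step 3: Project onto [-1, 1].
x_proj = clip(-5.0372) = -1.0
y_proj = clip(1.0621) = 1.0
Step 4: Evaluate f.
f(-1.0, 1.0) = 15.0


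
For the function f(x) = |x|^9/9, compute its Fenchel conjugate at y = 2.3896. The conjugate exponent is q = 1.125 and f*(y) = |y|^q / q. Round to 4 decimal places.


The conjugate exponent q satisfies 1/p + 1/q = 1.
p = 9, so q = 9/(9 - 1) = 1.125
|y|^q = 2.3896^1.125 = 2.6645
f*(2.3896) = 2.6645 / 1.125 = 2.3684


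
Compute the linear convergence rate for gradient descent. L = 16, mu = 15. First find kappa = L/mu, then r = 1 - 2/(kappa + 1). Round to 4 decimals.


Step 1: Compute the condition number.
kappa = L/mu = 16/15 = 1.0667
Step 2: Compute the convergence rate.
r = 1 - 2/(kappa + 1) = 1 - 2*mu/(L + mu) = (L - mu)/(L + mu) = 1/31 = 0.0323


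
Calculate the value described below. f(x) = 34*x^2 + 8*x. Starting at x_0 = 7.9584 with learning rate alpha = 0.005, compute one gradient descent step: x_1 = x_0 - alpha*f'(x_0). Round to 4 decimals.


We compute the gradient at x_0 and apply the update.
f'(x) = 68*x + 8
f'(7.9584) = 68*7.9584 + 8 = 549.1712
x_1 = 7.9584 - 0.005*549.1712 = 5.2125


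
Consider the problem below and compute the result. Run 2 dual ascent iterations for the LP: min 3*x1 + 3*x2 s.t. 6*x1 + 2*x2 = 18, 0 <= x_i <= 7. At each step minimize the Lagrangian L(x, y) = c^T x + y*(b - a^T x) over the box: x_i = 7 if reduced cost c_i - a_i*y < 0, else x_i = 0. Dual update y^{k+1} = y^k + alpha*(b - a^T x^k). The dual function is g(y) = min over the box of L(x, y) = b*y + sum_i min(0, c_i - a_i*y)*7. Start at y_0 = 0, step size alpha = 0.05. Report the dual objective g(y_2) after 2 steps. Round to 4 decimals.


Dual ascent for LP: min 3*x1 + 3*x2, 6*x1 + 2*x2 = 18, 0 <= x_i <= 7
Step 1: y^k = 0.0, reduced costs: (3.0, 3.0)
  x^k = (0.0, 0.0), subgradient = b - a^T x = 18.0
  y^{k+1} = 0.0 + 0.05*18.0 = 0.9
Step 2: y^k = 0.9, reduced costs: (-2.4, 1.2)
  x^k = (7.0, 0.0), subgradient = b - a^T x = -24.0
  y^{k+1} = 0.9 + 0.05*-24.0 = -0.3
Dual objective at y_2 = -0.3: reduced costs (4.8, 3.6), box minimizer x = (0.0, 0.0)
g(y_2) = b*y + (c1 - a1*y)*x1 + (c2 - a2*y)*x2 = 18*(-0.3) + 4.8*0.0 + 3.6*0.0 = -5.4 + 0.0 + 0.0 = -5.4


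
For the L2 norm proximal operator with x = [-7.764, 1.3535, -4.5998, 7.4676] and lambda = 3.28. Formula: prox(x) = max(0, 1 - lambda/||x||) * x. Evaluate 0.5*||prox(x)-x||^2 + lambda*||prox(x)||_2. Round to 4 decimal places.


Step 1: Compute ||x||.
||x|| = 11.7913
Step 2: Compute scaling factor.
scale = max(0, 1 - 3.28/11.7913) = 0.7218
Step 3: prox(x) = [-5.6043, 0.977, -3.3203, 5.3903]
||prox(x)|| = 8.5113
Step 4: Proximal objective.
0.5*||prox-x||^2 = 5.3792
lambda*||prox|| = 27.9171
Total = 33.2963


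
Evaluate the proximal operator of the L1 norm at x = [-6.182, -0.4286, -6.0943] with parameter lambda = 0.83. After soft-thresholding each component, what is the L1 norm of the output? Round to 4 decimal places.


Soft-thresholding with lambda = 0.83:
prox(-6.182) = sign(-6.182)*max(|-6.182| - 0.83, 0) = -5.352
prox(-0.4286) = sign(-0.4286)*max(|-0.4286| - 0.83, 0) = 0.0
prox(-6.0943) = sign(-6.0943)*max(|-6.0943| - 0.83, 0) = -5.2643
prox(x) = [-5.352, 0.0, -5.2643]
||prox(x)||_1 = 5.352 + 0.0 + 5.2643 = 10.6163


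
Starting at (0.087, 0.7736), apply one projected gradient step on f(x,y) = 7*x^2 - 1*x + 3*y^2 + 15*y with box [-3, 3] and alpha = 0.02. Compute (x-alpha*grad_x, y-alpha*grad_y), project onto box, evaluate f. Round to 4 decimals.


Step 1: Compute gradient at (0.087, 0.7736).
grad_x = 2*7*0.087 - 1 = 0.218
grad_y = 2*3*0.7736 + 15 = 19.6416
Step 2: Gradient step.
x_raw = 0.087 - 0.02*0.218 = 0.0826
y_raw = 0.7736 - 0.02*19.6416 = 0.3808
Step 3: Project onto [-3, 3].
x_proj = clip(0.0826) = 0.0826
y_proj = clip(0.3808) = 0.3808
Step 4: Evaluate f.
f(0.0826, 0.3808) = 6.1116


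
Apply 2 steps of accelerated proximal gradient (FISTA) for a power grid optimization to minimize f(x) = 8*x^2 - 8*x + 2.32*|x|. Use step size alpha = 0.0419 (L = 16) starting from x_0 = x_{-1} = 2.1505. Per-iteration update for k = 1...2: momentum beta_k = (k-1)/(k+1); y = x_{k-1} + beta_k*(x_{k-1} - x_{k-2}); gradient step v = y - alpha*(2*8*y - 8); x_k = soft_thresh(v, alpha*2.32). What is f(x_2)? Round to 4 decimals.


FISTA on f(x) = 8*x^2 - 8*x + 2.32*|x|
L = 16, alpha = 0.0419
Iteration 1: beta = 0.0, y = 2.1505 + 0.0*(2.1505 - 2.1505) = 2.1505
  grad(y) = 26.408, v = y - alpha*grad = 1.044
  prox(v) = soft_thresh(1.044, 0.0972) = 0.9468
Iteration 2: beta = 0.3333, y = 0.9468 + 0.3333*(0.9468 - 2.1505) = 0.5456
  grad(y) = 0.729, v = y - alpha*grad = 0.515
  prox(v) = soft_thresh(0.515, 0.0972) = 0.4178
f(x_2) = 8*0.4178^2 - 8*0.4178 + 2.32*|0.4178| = -0.9766


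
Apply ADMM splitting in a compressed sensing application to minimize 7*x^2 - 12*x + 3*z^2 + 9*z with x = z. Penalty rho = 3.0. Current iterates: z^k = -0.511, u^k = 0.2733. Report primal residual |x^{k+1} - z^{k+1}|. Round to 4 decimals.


ADMM iteration with rho = 3.0, z^k = -0.511, u^k = 0.2733
Step 1: x-update.
Minimize 7*x^2 - 12*x + (3.0/2)*(x + 0.511 + 0.2733)^2
FOC: (2*7 + 3.0)*x = 12 + 3.0*(-0.511 - 0.2733)
x^{k+1} = 0.5675
Step 2: z-update.
Minimize 3*z^2 + 9*z + (3.0/2)*(0.5675 - z + 0.2733)^2
FOC: (2*3 + 3.0)*z = -9 + 3.0*(0.5675 + 0.2733)
z^{k+1} = -0.7197
Step 3: u-update.
u^{k+1} = 0.2733 + 0.5675 + 0.7197 = 1.5605
Step 4: Primal residual = |0.5675 + 0.7197| = 1.2872


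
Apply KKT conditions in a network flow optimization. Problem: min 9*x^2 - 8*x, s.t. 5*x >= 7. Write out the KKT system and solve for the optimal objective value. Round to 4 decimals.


Step 1: Try lambda = 0 (constraint inactive).
x_unc = 8/(2*9) = 0.4444
Check: 5*0.4444 = 2.222 < 7 -- violated!
Step 2: Constraint must be active: 5*x = 7
x* = 7/5 = 1.4
lambda = (2*9*1.4 - 8)/5 = 3.44
Step 3: Compute optimal value.
f(x*) = 9*1.4^2 - 8*1.4 = 6.44


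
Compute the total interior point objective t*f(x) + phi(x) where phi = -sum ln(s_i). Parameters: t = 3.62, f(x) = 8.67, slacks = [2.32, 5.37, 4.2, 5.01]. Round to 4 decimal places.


Step 1: Compute log-barrier.
ln values: [0.8416, 1.6808, 1.4351, 1.6114]
phi = -(0.8416 + 1.6808 + 1.4351 + 1.6114) = -5.5689
Step 2: Compute augmented objective.
t*f(x) = 3.62*8.67 = 31.3854
Total = 31.3854 - 5.5689 = 25.8165


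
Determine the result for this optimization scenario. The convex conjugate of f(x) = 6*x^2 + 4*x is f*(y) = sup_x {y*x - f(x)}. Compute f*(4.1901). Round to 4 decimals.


f*(y) = sup_x {y*x - a*x^2 - b*x} = sup_x {(y-b)*x - a*x^2}
FOC: (y - b) - 2a*x = 0 => x* = (y - b)/(2a)
x* = (4.1901 - 4)/(2*6) = 0.0158
f*(4.1901) = (y-b)^2/(4a) = (4.1901 - 4)^2/(4*6)
= 0.0361/24 = 0.0015


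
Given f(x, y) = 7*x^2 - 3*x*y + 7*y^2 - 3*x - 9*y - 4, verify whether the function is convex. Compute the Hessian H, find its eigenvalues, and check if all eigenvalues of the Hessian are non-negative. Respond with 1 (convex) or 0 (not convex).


The Hessian of f(x,y) = 7*x^2 - 3*x*y + 7*y^2 - 3*x - 9*y - 4 is:
H = [[14, -3], [-3, 14]]
Trace = 14 + 14 = 28
Determinant = 14*14 - (-3)^2 = 187
Discriminant = (28)^2 - 4*187 = 36.0
Eigenvalues: lambda_1 = 11.0, lambda_2 = 17.0
The function is convex.

1


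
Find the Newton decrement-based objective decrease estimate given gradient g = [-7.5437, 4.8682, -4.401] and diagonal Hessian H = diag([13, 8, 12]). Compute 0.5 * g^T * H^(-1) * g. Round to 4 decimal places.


Step 1: H is diagonal, so H^(-1) * g = [-0.5803, 0.6085, -0.3668].
Step 2: g^T H^(-1) g = sum_i g_i^2 / H_ii
  = (-7.5437)^2/13 + (4.8682)^2/8 + (-4.401)^2/12
  = 4.3775 + 2.9624 + 1.6141 = 8.954
Step 3: Objective decrease = 0.5 * g^T H^(-1) g = 4.477


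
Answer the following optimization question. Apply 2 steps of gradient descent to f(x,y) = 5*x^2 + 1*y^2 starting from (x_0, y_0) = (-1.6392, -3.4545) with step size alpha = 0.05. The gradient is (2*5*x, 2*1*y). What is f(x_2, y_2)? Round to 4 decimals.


Gradient descent on f(x,y) = 5*x^2 + 1*y^2.
Starting point: (-1.6392, -3.4545), alpha = 0.05
Step 1: grad_x = 2*5*-1.6392 = -16.392, grad_y = 2*1*-3.4545 = -6.909
  x_1 = -1.6392 - 0.05*-16.392 = -0.8196
  y_1 = -3.4545 - 0.05*-6.909 = -3.1091
Step 2: grad_x = 2*5*-0.8196 = -8.196, grad_y = 2*1*-3.1091 = -6.2181
  x_2 = -0.8196 - 0.05*-8.196 = -0.4098
  y_2 = -3.1091 - 0.05*-6.2181 = -2.7981
f(-0.4098, -2.7981) = 5*(-0.4098)^2 + 1*(-2.7981)^2 = 8.6693


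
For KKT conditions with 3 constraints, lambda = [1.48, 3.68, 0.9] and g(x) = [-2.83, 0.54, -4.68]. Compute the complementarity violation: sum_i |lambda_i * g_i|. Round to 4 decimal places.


KKT complementary slackness check:
lambda_1 * g_1 = 1.48 * -2.83 = -4.1884
lambda_2 * g_2 = 3.68 * 0.54 = 1.9872
lambda_3 * g_3 = 0.9 * -4.68 = -4.212
Total violation = 4.1884 + 1.9872 + 4.212 = 10.3876


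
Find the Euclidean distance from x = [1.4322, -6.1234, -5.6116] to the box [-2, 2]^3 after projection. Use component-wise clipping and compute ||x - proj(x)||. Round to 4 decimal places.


Project each component onto [-2, 2].
clip(1.4322) = 1.4322, clip(-6.1234) = -2.0, clip(-5.6116) = -2.0
Projection = [1.4322, -2.0, -2.0]
Squared diffs: [0.0, 17.0024, 13.0437]
Distance = sqrt(30.0461) = 5.4814


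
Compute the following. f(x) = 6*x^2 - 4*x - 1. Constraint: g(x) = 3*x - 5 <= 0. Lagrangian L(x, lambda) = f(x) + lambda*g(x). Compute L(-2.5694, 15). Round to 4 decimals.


Step 1: Evaluate f(x).
f(-2.5694) = 6*(-2.5694)^2 - 4*(-2.5694) - 1 = 48.8885
Step 2: Evaluate g(x).
g(-2.5694) = 3*-2.5694 - 5 = -12.7082
Step 3: Compute Lagrangian.
L = 48.8885 + 15*-12.7082 = -141.7345


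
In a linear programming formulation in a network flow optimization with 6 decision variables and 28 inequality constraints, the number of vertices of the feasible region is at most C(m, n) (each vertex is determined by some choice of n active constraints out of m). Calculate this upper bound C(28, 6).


Each vertex corresponds to some choice of n active constraints out of m, so the number of vertices is at most C(m, n) = m! / (n!(m-n)!).
m = 28, n = 6
Numerator: 28 * 27 * 26 * 25 * 24 * 23
Denominator: 6! = 720
C(28, 6) = 376740


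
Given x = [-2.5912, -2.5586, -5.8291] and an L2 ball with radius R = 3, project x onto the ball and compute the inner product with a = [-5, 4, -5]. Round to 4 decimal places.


Step 1: Compute ||x|| (intermediates to 6 decimals).
||x|| = sqrt((-2.5912)^2 + (-2.5586)^2 + (-5.8291)^2) = 6.873075
Step 2: Project.
Since ||x|| > R, scale = R/||x|| = 3/6.873075 = 0.436486, proj(x) = scale * x
proj(x) = [-1.131023, -1.116793, -2.544321]
Step 3: Dot product.
a^T * proj(x) = -5*(-1.131023) + 4*(-1.116793) - 5*(-2.544321) = 13.9095


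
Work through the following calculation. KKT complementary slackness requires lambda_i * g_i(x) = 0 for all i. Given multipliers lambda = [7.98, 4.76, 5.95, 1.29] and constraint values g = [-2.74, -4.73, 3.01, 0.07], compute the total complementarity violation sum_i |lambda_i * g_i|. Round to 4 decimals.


KKT complementary slackness check:
lambda_1 * g_1 = 7.98 * -2.74 = -21.8652
lambda_2 * g_2 = 4.76 * -4.73 = -22.5148
lambda_3 * g_3 = 5.95 * 3.01 = 17.9095
lambda_4 * g_4 = 1.29 * 0.07 = 0.0903
Total violation = 21.8652 + 22.5148 + 17.9095 + 0.0903 = 62.3798


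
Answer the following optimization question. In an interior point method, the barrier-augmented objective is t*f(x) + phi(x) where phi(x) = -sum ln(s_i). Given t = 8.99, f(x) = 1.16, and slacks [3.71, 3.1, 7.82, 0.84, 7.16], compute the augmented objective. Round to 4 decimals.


Step 1: Compute log-barrier.
ln values: [1.311, 1.1314, 2.0567, -0.1744, 1.9685]
phi = -(1.311 + 1.1314 + 2.0567 - 0.1744 + 1.9685) = -6.2933
Step 2: Compute augmented objective.
t*f(x) = 8.99*1.16 = 10.4284
Total = 10.4284 - 6.2933 = 4.1351


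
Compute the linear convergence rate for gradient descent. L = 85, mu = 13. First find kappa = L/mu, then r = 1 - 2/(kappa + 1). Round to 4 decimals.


Step 1: Compute the condition number.
kappa = L/mu = 85/13 = 6.5385
Step 2: Compute the convergence rate.
r = 1 - 2/(kappa + 1) = 1 - 2*mu/(L + mu) = (L - mu)/(L + mu) = 72/98 = 0.7347


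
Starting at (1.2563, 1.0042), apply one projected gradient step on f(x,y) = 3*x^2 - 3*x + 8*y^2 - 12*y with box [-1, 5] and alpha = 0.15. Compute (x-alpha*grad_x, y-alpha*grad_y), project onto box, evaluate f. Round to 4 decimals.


Step 1: Compute gradient at (1.2563, 1.0042).
grad_x = 2*3*1.2563 - 3 = 4.5378
grad_y = 2*8*1.0042 - 12 = 4.0672
Step 2: Gradient step.
x_raw = 1.2563 - 0.15*4.5378 = 0.5756
y_raw = 1.0042 - 0.15*4.0672 = 0.3941
Step 3: Project onto [-1, 5].
x_proj = clip(0.5756) = 0.5756
y_proj = clip(0.3941) = 0.3941
Step 4: Evaluate f.
f(0.5756, 0.3941) = -4.2196


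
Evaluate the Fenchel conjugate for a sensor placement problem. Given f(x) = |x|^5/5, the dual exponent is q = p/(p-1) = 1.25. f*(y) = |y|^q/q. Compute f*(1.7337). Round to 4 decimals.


The conjugate exponent q satisfies 1/p + 1/q = 1.
p = 5, so q = 5/(5 - 1) = 1.25
|y|^q = 1.7337^1.25 = 1.9894
f*(1.7337) = 1.9894 / 1.25 = 1.5915


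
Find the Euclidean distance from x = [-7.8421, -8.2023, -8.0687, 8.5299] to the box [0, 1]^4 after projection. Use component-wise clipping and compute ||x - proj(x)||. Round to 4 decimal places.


Project each component onto [0, 1].
clip(-7.8421) = 0.0, clip(-8.2023) = 0.0, clip(-8.0687) = 0.0, clip(8.5299) = 1.0
Projection = [0.0, 0.0, 0.0, 1.0]
Squared diffs: [61.4985, 67.2777, 65.1039, 56.6994]
Distance = sqrt(250.5795) = 15.8297


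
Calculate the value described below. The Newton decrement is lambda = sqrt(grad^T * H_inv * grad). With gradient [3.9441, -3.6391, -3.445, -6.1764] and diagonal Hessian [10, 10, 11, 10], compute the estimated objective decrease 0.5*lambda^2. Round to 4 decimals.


Step 1: H is diagonal, so H^(-1) * g = [0.3944, -0.3639, -0.3132, -0.6176].
Step 2: g^T H^(-1) g = sum_i g_i^2 / H_ii
  = (3.9441)^2/10 + (-3.6391)^2/10 + (-3.445)^2/11 + (-6.1764)^2/10
  = 1.5556 + 1.3243 + 1.0789 + 3.8148 = 7.7736
Step 3: Objective decrease = 0.5 * g^T H^(-1) g = 3.8868


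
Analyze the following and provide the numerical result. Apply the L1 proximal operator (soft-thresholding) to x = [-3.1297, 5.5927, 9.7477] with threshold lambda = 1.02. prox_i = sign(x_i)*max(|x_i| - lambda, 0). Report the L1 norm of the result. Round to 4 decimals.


Soft-thresholding with lambda = 1.02:
prox(-3.1297) = sign(-3.1297)*max(|-3.1297| - 1.02, 0) = -2.1097
prox(5.5927) = sign(5.5927)*max(|5.5927| - 1.02, 0) = 4.5727
prox(9.7477) = sign(9.7477)*max(|9.7477| - 1.02, 0) = 8.7277
prox(x) = [-2.1097, 4.5727, 8.7277]
||prox(x)||_1 = 2.1097 + 4.5727 + 8.7277 = 15.4101


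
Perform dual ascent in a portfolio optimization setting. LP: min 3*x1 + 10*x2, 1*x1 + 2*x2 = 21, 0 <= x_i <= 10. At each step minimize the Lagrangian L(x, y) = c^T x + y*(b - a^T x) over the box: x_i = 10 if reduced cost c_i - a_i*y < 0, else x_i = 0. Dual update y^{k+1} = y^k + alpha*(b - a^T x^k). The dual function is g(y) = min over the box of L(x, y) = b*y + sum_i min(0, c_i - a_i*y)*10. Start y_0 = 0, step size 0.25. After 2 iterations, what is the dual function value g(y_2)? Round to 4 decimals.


Dual ascent for LP: min 3*x1 + 10*x2, 1*x1 + 2*x2 = 21, 0 <= x_i <= 10
Step 1: y^k = 0.0, reduced costs: (3.0, 10.0)
  x^k = (0.0, 0.0), subgradient = b - a^T x = 21.0
  y^{k+1} = 0.0 + 0.25*21.0 = 5.25
Step 2: y^k = 5.25, reduced costs: (-2.25, -0.5)
  x^k = (10.0, 10.0), subgradient = b - a^T x = -9.0
  y^{k+1} = 5.25 + 0.25*-9.0 = 3.0
Dual objective at y_2 = 3.0: reduced costs (0.0, 4.0), box minimizer x = (0.0, 0.0)
g(y_2) = b*y + (c1 - a1*y)*x1 + (c2 - a2*y)*x2 = 21*3.0 + 0.0*0.0 + 4.0*0.0 = 63.0 + 0.0 + 0.0 = 63.0


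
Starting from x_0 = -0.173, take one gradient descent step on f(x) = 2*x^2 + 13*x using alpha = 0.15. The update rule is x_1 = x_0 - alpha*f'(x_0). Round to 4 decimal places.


We compute the gradient at x_0 and apply the update.
f'(x) = 4*x + 13
f'(-0.173) = 4*-0.173 + 13 = 12.308
x_1 = -0.173 - 0.15*12.308 = -2.0192


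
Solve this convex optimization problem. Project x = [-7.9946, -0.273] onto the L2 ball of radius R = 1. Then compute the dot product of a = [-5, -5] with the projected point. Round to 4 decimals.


Step 1: Compute ||x|| (intermediates to 6 decimals).
||x|| = sqrt((-7.9946)^2 + (-0.273)^2) = 7.99926
Step 2: Project.
Since ||x|| > R, scale = R/||x|| = 1/7.99926 = 0.125012, proj(x) = scale * x
proj(x) = [-0.999421, -0.034128]
Step 3: Dot product.
a^T * proj(x) = -5*(-0.999421) - 5*(-0.034128) = 5.1677


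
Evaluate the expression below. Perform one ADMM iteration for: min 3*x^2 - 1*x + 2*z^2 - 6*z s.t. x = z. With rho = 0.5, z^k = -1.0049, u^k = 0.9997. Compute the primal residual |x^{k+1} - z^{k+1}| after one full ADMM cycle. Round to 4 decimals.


ADMM iteration with rho = 0.5, z^k = -1.0049, u^k = 0.9997
Step 1: x-update.
Minimize 3*x^2 - 1*x + (0.5/2)*(x + 1.0049 + 0.9997)^2
FOC: (2*3 + 0.5)*x = 1 + 0.5*(-1.0049 - 0.9997)
x^{k+1} = -0.0004
Step 2: z-update.
Minimize 2*z^2 - 6*z + (0.5/2)*(-0.0004 - z + 0.9997)^2
FOC: (2*2 + 0.5)*z = 6 + 0.5*(-0.0004 + 0.9997)
z^{k+1} = 1.4444
Step 3: u-update.
u^{k+1} = 0.9997 - 0.0004 - 1.4444 = -0.445
Step 4: Primal residual = |-0.0004 - 1.4444| = 1.4447


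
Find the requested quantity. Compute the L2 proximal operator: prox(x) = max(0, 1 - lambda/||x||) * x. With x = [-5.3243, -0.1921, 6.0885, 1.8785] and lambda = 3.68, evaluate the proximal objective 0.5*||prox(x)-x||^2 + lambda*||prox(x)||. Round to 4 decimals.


Step 1: Compute ||x||.
||x|| = 8.3056
Step 2: Compute scaling factor.
scale = max(0, 1 - 3.68/8.3056) = 0.5569
Step 3: prox(x) = [-2.9652, -0.107, 3.3909, 1.0462]
||prox(x)|| = 4.6256
Step 4: Proximal objective.
0.5*||prox-x||^2 = 6.7712
lambda*||prox|| = 17.0222
Total = 23.7936


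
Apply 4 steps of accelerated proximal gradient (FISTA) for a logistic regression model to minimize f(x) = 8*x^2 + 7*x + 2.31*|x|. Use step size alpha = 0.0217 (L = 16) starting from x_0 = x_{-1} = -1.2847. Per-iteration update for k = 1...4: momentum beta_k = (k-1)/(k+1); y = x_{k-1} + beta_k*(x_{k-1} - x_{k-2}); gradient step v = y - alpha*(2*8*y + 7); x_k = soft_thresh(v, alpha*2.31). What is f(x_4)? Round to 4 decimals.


FISTA on f(x) = 8*x^2 + 7*x + 2.31*|x|
L = 16, alpha = 0.0217
Iteration 1: beta = 0.0, y = -1.2847 + 0.0*(-1.2847 + 1.2847) = -1.2847
  grad(y) = -13.5552, v = y - alpha*grad = -0.9906
  prox(v) = soft_thresh(-0.9906, 0.0501) = -0.9404
Iteration 2: beta = 0.3333, y = -0.9404 + 0.3333*(-0.9404 + 1.2847) = -0.8257
  grad(y) = -6.2107, v = y - alpha*grad = -0.6909
  prox(v) = soft_thresh(-0.6909, 0.0501) = -0.6408
Iteration 3: beta = 0.5, y = -0.6408 + 0.5*(-0.6408 + 0.9404) = -0.4909
  grad(y) = -0.855, v = y - alpha*grad = -0.4724
  prox(v) = soft_thresh(-0.4724, 0.0501) = -0.4223
Iteration 4: beta = 0.6, y = -0.4223 + 0.6*(-0.4223 + 0.6408) = -0.2912
  grad(y) = 2.3416, v = y - alpha*grad = -0.342
  prox(v) = soft_thresh(-0.342, 0.0501) = -0.2918
f(x_4) = 8*(-0.2918)^2 + 7*(-0.2918) + 2.31*|-0.2918| = -0.6874


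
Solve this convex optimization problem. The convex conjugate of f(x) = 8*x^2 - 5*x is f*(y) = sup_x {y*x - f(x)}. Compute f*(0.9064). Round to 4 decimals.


f*(y) = sup_x {y*x - a*x^2 - b*x} = sup_x {(y-b)*x - a*x^2}
FOC: (y - b) - 2a*x = 0 => x* = (y - b)/(2a)
x* = (0.9064 + 5)/(2*8) = 0.3692
f*(0.9064) = (y-b)^2/(4a) = (0.9064 + 5)^2/(4*8)
= 34.8856/32 = 1.0902


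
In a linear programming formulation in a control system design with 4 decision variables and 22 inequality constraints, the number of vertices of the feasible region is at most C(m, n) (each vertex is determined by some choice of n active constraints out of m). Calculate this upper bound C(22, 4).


Each vertex corresponds to some choice of n active constraints out of m, so the number of vertices is at most C(m, n) = m! / (n!(m-n)!).
m = 22, n = 4
Numerator: 22 * 21 * 20 * 19
Denominator: 4! = 24
C(22, 4) = 7315


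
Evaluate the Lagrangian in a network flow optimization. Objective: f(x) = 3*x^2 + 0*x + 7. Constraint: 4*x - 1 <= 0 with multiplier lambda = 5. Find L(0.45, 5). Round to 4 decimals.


Step 1: Evaluate f(x).
f(0.45) = 3*0.45^2 + 0*0.45 + 7 = 7.6075
Step 2: Evaluate g(x).
g(0.45) = 4*0.45 - 1 = 0.8
Step 3: Compute Lagrangian.
L = 7.6075 + 5*0.8 = 11.6075


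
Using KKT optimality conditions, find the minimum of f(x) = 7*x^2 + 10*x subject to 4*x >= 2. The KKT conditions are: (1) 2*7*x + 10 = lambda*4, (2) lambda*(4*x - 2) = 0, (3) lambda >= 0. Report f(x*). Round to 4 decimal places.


Step 1: Try lambda = 0 (constraint inactive).
x_unc = -10/(2*7) = -0.7143
Check: 4*-0.7143 = -2.8572 < 2 -- violated!
Step 2: Constraint must be active: 4*x = 2
x* = 2/4 = 0.5
lambda = (2*7*0.5 + 10)/4 = 4.25
Step 3: Compute optimal value.
f(x*) = 7*0.5^2 + 10*0.5 = 6.75


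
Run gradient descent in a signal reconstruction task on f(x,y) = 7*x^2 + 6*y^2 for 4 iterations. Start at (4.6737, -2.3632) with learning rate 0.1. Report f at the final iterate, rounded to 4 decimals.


Gradient descent on f(x,y) = 7*x^2 + 6*y^2.
Starting point: (4.6737, -2.3632), alpha = 0.1
Step 1: grad_x = 2*7*4.6737 = 65.4318, grad_y = 2*6*-2.3632 = -28.3584
  x_1 = 4.6737 - 0.1*65.4318 = -1.8695
  y_1 = -2.3632 - 0.1*-28.3584 = 0.4726
Step 2: grad_x = 2*7*-1.8695 = -26.1727, grad_y = 2*6*0.4726 = 5.6717
  x_2 = -1.8695 - 0.1*-26.1727 = 0.7478
  y_2 = 0.4726 - 0.1*5.6717 = -0.0945
Step 3: grad_x = 2*7*0.7478 = 10.4691, grad_y = 2*6*-0.0945 = -1.1343
  x_3 = 0.7478 - 0.1*10.4691 = -0.2991
  y_3 = -0.0945 - 0.1*-1.1343 = 0.0189
Step 4: grad_x = 2*7*-0.2991 = -4.1876, grad_y = 2*6*0.0189 = 0.2269
  x_4 = -0.2991 - 0.1*-4.1876 = 0.1196
  y_4 = 0.0189 - 0.1*0.2269 = -0.0038
f(0.1196, -0.0038) = 7*0.1196^2 + 6*(-0.0038)^2 = 0.1003


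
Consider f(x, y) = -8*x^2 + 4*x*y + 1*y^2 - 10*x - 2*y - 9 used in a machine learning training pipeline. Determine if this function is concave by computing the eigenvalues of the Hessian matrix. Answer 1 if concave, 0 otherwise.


The Hessian of f(x,y) = -8*x^2 + 4*x*y + 1*y^2 - 10*x - 2*y - 9 is:
H = [[-16, 4], [4, 2]]
Trace = -16 + 2 = -14
Determinant = -16*2 - (4)^2 = -48
Discriminant = (-14)^2 - 4*-48 = 388.0
Eigenvalues: lambda_1 = -16.8489, lambda_2 = 2.8489
The function is not concave.

0


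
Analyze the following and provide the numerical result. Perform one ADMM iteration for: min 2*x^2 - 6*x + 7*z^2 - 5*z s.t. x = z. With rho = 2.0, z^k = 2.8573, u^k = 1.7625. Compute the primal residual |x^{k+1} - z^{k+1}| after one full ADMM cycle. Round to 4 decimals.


ADMM iteration with rho = 2.0, z^k = 2.8573, u^k = 1.7625
Step 1: x-update.
Minimize 2*x^2 - 6*x + (2.0/2)*(x - 2.8573 + 1.7625)^2
FOC: (2*2 + 2.0)*x = 6 + 2.0*(2.8573 - 1.7625)
x^{k+1} = 1.3649
Step 2: z-update.
Minimize 7*z^2 - 5*z + (2.0/2)*(1.3649 - z + 1.7625)^2
FOC: (2*7 + 2.0)*z = 5 + 2.0*(1.3649 + 1.7625)
z^{k+1} = 0.7034
Step 3: u-update.
u^{k+1} = 1.7625 + 1.3649 - 0.7034 = 2.424
Step 4: Primal residual = |1.3649 - 0.7034| = 0.6615


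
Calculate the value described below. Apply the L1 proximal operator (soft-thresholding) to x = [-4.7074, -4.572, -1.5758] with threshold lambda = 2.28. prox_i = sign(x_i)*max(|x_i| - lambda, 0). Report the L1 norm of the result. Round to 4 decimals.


Soft-thresholding with lambda = 2.28:
prox(-4.7074) = sign(-4.7074)*max(|-4.7074| - 2.28, 0) = -2.4274
prox(-4.572) = sign(-4.572)*max(|-4.572| - 2.28, 0) = -2.292
prox(-1.5758) = sign(-1.5758)*max(|-1.5758| - 2.28, 0) = 0.0
prox(x) = [-2.4274, -2.292, 0.0]
||prox(x)||_1 = 2.4274 + 2.292 + 0.0 = 4.7194


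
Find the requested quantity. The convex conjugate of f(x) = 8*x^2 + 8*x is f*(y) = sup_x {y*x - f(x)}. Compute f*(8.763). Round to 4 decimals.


f*(y) = sup_x {y*x - a*x^2 - b*x} = sup_x {(y-b)*x - a*x^2}
FOC: (y - b) - 2a*x = 0 => x* = (y - b)/(2a)
x* = (8.763 - 8)/(2*8) = 0.0477
f*(8.763) = (y-b)^2/(4a) = (8.763 - 8)^2/(4*8)
= 0.5822/32 = 0.0182


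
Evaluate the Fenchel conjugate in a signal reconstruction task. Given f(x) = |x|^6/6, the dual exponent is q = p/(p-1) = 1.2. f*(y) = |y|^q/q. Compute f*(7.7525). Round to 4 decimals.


The conjugate exponent q satisfies 1/p + 1/q = 1.
p = 6, so q = 6/(6 - 1) = 1.2
|y|^q = 7.7525^1.2 = 11.677
f*(7.7525) = 11.677 / 1.2 = 9.7308


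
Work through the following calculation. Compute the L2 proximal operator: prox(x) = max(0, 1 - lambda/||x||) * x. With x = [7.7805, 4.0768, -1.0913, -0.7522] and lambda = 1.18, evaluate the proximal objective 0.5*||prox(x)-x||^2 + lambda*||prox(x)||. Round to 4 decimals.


Step 1: Compute ||x||.
||x|| = 8.8833
Step 2: Compute scaling factor.
scale = max(0, 1 - 1.18/8.8833) = 0.8672
Step 3: prox(x) = [6.747, 3.5353, -0.9463, -0.6523]
||prox(x)|| = 7.7033
Step 4: Proximal objective.
0.5*||prox-x||^2 = 0.6962
lambda*||prox|| = 9.0899
Total = 9.7861


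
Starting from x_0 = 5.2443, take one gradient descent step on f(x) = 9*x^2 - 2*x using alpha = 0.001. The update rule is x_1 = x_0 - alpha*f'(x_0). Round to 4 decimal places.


We compute the gradient at x_0 and apply the update.
f'(x) = 18*x - 2
f'(5.2443) = 18*5.2443 - 2 = 92.3974
x_1 = 5.2443 - 0.001*92.3974 = 5.1519


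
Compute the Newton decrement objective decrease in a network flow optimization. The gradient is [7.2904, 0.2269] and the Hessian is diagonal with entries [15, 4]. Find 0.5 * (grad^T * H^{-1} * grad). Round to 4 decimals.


Step 1: H is diagonal, so H^(-1) * g = [0.486, 0.0567].
Step 2: g^T H^(-1) g = sum_i g_i^2 / H_ii
  = (7.2904)^2/15 + (0.2269)^2/4
  = 3.5433 + 0.0129 = 3.5562
Step 3: Objective decrease = 0.5 * g^T H^(-1) g = 1.7781
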